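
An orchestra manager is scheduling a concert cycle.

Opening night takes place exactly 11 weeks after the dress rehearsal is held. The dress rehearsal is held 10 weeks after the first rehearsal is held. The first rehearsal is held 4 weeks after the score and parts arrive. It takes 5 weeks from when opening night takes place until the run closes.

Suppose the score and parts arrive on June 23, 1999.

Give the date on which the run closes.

The score and parts arrive: Jun 23, 1999.
The first rehearsal is held: Jun 23, 1999 + 4 weeks = Jul 21, 1999.
The dress rehearsal is held: Jul 21, 1999 + 10 weeks = Sep 29, 1999.
Opening night takes place: Sep 29, 1999 + 11 weeks = Dec 15, 1999.
The run closes: Dec 15, 1999 + 5 weeks = Jan 19, 2000.

January 19, 2000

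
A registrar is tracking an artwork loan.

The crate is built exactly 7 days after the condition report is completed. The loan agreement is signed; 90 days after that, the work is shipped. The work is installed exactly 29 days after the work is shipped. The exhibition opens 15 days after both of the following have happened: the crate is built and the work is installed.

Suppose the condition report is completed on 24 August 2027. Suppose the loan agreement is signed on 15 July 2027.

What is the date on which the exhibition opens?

The condition report is completed: Aug 24, 2027.
The crate is built: Aug 24, 2027 + 7 days = Aug 31, 2027.
The loan agreement is signed: Jul 15, 2027.
The work is shipped: Jul 15, 2027 + 90 days = Oct 13, 2027.
The work is installed: Oct 13, 2027 + 29 days = Nov 11, 2027.
Both prerequisites met — the crate is built (Aug 31, 2027), the work is installed (Nov 11, 2027); the later is Nov 11, 2027.
The exhibition opens: Nov 11, 2027 + 15 days = Nov 26, 2027.

26 November 2027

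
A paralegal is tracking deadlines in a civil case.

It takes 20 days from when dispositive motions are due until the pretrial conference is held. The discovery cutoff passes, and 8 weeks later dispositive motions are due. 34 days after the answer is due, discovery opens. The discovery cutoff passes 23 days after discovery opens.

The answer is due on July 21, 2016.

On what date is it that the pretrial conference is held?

December 1, 2016

The answer is due: Jul 21, 2016.
Discovery opens: Jul 21, 2016 + 34 days = Aug 24, 2016.
The discovery cutoff passes: Aug 24, 2016 + 23 days = Sep 16, 2016.
Dispositive motions are due: Sep 16, 2016 + 8 weeks = Nov 11, 2016.
The pretrial conference is held: Nov 11, 2016 + 20 days = Dec 1, 2016.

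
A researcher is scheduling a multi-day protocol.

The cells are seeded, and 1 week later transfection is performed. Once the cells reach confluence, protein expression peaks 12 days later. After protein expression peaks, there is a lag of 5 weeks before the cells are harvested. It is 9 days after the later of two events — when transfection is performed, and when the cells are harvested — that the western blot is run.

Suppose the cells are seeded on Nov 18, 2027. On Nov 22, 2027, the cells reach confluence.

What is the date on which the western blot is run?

Jan 17, 2028

The cells are seeded: Nov 18, 2027.
Transfection is performed: Nov 18, 2027 + 1 week = Nov 25, 2027.
The cells reach confluence: Nov 22, 2027.
Protein expression peaks: Nov 22, 2027 + 12 days = Dec 4, 2027.
The cells are harvested: Dec 4, 2027 + 5 weeks = Jan 8, 2028.
Both prerequisites met — transfection is performed (Nov 25, 2027), the cells are harvested (Jan 8, 2028); the later is Jan 8, 2028.
The western blot is run: Jan 8, 2028 + 9 days = Jan 17, 2028.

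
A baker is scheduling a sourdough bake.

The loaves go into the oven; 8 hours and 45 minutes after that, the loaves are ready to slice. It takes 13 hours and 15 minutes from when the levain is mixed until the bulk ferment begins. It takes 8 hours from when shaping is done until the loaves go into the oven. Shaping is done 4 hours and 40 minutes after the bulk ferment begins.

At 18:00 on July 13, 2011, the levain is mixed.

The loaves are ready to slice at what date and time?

The levain is mixed: 18:00 Jul 13, 2011.
The bulk ferment begins: 18:00 Jul 13, 2011 + 13h15m = 07:15 Jul 14, 2011.
Shaping is done: 07:15 Jul 14, 2011 + 4h40m = 11:55 Jul 14, 2011.
The loaves go into the oven: 11:55 Jul 14, 2011 + 8h = 19:55 Jul 14, 2011.
The loaves are ready to slice: 19:55 Jul 14, 2011 + 8h45m = 04:40 Jul 15, 2011.

04:40 on July 15, 2011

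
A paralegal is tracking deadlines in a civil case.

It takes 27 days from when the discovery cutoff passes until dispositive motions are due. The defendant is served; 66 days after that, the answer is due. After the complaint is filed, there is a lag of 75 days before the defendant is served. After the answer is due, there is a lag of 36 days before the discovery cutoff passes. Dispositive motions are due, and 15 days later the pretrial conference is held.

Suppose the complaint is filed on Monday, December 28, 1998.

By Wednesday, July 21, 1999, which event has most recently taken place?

The complaint is filed: Dec 28, 1998.
The defendant is served: Dec 28, 1998 + 75 days = Mar 13, 1999.
The answer is due: Mar 13, 1999 + 66 days = May 18, 1999.
The discovery cutoff passes: May 18, 1999 + 36 days = Jun 23, 1999.
Dispositive motions are due: Jun 23, 1999 + 27 days = Jul 20, 1999.
The pretrial conference is held: Jul 20, 1999 + 15 days = Aug 4, 1999.
Jul 21, 1999 falls between when dispositive motions are due (Jul 20, 1999) and when the pretrial conference is held (Aug 4, 1999).

Dispositive motions are due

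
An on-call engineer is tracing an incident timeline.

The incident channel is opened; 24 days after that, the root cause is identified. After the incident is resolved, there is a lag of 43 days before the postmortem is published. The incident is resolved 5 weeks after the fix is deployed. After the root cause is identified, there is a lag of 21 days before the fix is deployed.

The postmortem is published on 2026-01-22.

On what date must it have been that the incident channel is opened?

2025-09-21

The postmortem is published: Jan 22, 2026.
The incident is resolved: Jan 22, 2026 − 43 days = Dec 10, 2025.
The fix is deployed: Dec 10, 2025 − 5 weeks = Nov 5, 2025.
The root cause is identified: Nov 5, 2025 − 21 days = Oct 15, 2025.
The incident channel is opened: Oct 15, 2025 − 24 days = Sep 21, 2025.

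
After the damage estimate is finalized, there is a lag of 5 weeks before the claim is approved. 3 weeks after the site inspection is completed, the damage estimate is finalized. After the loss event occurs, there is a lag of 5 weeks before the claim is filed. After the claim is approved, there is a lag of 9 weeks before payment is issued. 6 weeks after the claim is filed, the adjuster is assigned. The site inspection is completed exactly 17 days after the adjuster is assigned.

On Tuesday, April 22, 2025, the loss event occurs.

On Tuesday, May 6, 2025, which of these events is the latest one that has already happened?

The loss event occurs

The loss event occurs: Apr 22, 2025.
The claim is filed: Apr 22, 2025 + 5 weeks = May 27, 2025.
The adjuster is assigned: May 27, 2025 + 6 weeks = Jul 8, 2025.
The site inspection is completed: Jul 8, 2025 + 17 days = Jul 25, 2025.
The damage estimate is finalized: Jul 25, 2025 + 3 weeks = Aug 15, 2025.
The claim is approved: Aug 15, 2025 + 5 weeks = Sep 19, 2025.
Payment is issued: Sep 19, 2025 + 9 weeks = Nov 21, 2025.
May 6, 2025 falls between when the loss event occurs (Apr 22, 2025) and when the claim is filed (May 27, 2025).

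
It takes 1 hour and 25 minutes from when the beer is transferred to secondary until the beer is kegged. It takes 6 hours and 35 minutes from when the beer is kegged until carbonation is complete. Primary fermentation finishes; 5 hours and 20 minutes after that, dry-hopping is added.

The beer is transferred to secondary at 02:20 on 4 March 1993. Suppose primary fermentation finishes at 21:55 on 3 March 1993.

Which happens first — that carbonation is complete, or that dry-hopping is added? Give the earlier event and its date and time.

The beer is transferred to secondary: 02:20 Mar 4, 1993.
The beer is kegged: 02:20 Mar 4, 1993 + 1h25m = 03:45 Mar 4, 1993.
Carbonation is complete: 03:45 Mar 4, 1993 + 6h35m = 10:20 Mar 4, 1993.
Primary fermentation finishes: 21:55 Mar 3, 1993.
Dry-hopping is added: 21:55 Mar 3, 1993 + 5h20m = 03:15 Mar 4, 1993.
Comparing: carbonation is complete at 10:20 Mar 4, 1993 vs dry-hopping is added at 03:15 Mar 4, 1993. Earlier: dry-hopping is added.

Dry-hopping is added — 03:15 on 4 March 1993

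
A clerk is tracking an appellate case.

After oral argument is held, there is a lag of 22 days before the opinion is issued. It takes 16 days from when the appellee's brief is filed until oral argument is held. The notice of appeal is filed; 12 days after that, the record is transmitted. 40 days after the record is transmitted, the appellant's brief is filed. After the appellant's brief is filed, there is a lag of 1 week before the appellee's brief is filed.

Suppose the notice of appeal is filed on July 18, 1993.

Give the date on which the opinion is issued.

The notice of appeal is filed: Jul 18, 1993.
The record is transmitted: Jul 18, 1993 + 12 days = Jul 30, 1993.
The appellant's brief is filed: Jul 30, 1993 + 40 days = Sep 8, 1993.
The appellee's brief is filed: Sep 8, 1993 + 1 week = Sep 15, 1993.
Oral argument is held: Sep 15, 1993 + 16 days = Oct 1, 1993.
The opinion is issued: Oct 1, 1993 + 22 days = Oct 23, 1993.

October 23, 1993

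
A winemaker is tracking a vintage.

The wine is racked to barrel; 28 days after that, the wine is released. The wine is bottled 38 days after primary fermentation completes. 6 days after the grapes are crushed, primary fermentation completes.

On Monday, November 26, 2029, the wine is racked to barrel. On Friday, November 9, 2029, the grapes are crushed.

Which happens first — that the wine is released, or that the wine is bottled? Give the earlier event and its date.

The wine is racked to barrel: Nov 26, 2029.
The wine is released: Nov 26, 2029 + 28 days = Dec 24, 2029.
The grapes are crushed: Nov 9, 2029.
Primary fermentation completes: Nov 9, 2029 + 6 days = Nov 15, 2029.
The wine is bottled: Nov 15, 2029 + 38 days = Dec 23, 2029.
Comparing: the wine is released on Dec 24, 2029 vs the wine is bottled on Dec 23, 2029. Earlier: the wine is bottled.

The wine is bottled — Sunday, December 23, 2029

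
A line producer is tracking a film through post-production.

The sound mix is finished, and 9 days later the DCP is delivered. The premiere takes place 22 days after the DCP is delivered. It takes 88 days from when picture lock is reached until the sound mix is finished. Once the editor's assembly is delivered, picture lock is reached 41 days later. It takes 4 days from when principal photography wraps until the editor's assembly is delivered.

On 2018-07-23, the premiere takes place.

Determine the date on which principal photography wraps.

The premiere takes place: Jul 23, 2018.
The DCP is delivered: Jul 23, 2018 − 22 days = Jul 1, 2018.
The sound mix is finished: Jul 1, 2018 − 9 days = Jun 22, 2018.
Picture lock is reached: Jun 22, 2018 − 88 days = Mar 26, 2018.
The editor's assembly is delivered: Mar 26, 2018 − 41 days = Feb 13, 2018.
Principal photography wraps: Feb 13, 2018 − 4 days = Feb 9, 2018.

2018-02-09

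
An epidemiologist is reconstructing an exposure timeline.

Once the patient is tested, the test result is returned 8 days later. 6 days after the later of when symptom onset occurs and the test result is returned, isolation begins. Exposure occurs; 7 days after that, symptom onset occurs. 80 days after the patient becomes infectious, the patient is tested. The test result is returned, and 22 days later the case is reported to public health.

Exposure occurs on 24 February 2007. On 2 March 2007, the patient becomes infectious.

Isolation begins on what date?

4 June 2007

Exposure occurs: Feb 24, 2007.
Symptom onset occurs: Feb 24, 2007 + 7 days = Mar 3, 2007.
The patient becomes infectious: Mar 2, 2007.
The patient is tested: Mar 2, 2007 + 80 days = May 21, 2007.
The test result is returned: May 21, 2007 + 8 days = May 29, 2007.
Both prerequisites met — symptom onset occurs (Mar 3, 2007), the test result is returned (May 29, 2007); the later is May 29, 2007.
Isolation begins: May 29, 2007 + 6 days = Jun 4, 2007.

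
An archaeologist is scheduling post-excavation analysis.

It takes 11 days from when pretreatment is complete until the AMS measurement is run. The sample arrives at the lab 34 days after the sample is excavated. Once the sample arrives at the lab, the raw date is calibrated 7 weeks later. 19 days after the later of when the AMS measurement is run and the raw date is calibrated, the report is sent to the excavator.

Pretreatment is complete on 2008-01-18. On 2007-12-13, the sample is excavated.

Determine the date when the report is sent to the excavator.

Pretreatment is complete: Jan 18, 2008.
The AMS measurement is run: Jan 18, 2008 + 11 days = Jan 29, 2008.
The sample is excavated: Dec 13, 2007.
The sample arrives at the lab: Dec 13, 2007 + 34 days = Jan 16, 2008.
The raw date is calibrated: Jan 16, 2008 + 7 weeks = Mar 5, 2008.
Both prerequisites met — the AMS measurement is run (Jan 29, 2008), the raw date is calibrated (Mar 5, 2008); the later is Mar 5, 2008.
The report is sent to the excavator: Mar 5, 2008 + 19 days = Mar 24, 2008.

2008-03-24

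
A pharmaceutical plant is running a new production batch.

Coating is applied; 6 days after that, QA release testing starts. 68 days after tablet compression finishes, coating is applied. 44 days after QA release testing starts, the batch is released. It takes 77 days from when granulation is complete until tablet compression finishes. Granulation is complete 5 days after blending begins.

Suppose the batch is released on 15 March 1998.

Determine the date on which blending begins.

The batch is released: Mar 15, 1998.
QA release testing starts: Mar 15, 1998 − 44 days = Jan 30, 1998.
Coating is applied: Jan 30, 1998 − 6 days = Jan 24, 1998.
Tablet compression finishes: Jan 24, 1998 − 68 days = Nov 17, 1997.
Granulation is complete: Nov 17, 1997 − 77 days = Sep 1, 1997.
Blending begins: Sep 1, 1997 − 5 days = Aug 27, 1997.

27 August 1997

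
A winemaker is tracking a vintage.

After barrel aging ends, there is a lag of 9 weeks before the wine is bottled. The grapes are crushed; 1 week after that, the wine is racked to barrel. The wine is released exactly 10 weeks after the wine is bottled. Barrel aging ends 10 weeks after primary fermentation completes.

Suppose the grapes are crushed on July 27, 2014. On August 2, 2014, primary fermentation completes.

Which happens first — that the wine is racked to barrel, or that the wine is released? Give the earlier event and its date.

The wine is racked to barrel — August 3, 2014

The grapes are crushed: Jul 27, 2014.
The wine is racked to barrel: Jul 27, 2014 + 1 week = Aug 3, 2014.
Primary fermentation completes: Aug 2, 2014.
Barrel aging ends: Aug 2, 2014 + 10 weeks = Oct 11, 2014.
The wine is bottled: Oct 11, 2014 + 9 weeks = Dec 13, 2014.
The wine is released: Dec 13, 2014 + 10 weeks = Feb 21, 2015.
Comparing: the wine is racked to barrel on Aug 3, 2014 vs the wine is released on Feb 21, 2015. Earlier: the wine is racked to barrel.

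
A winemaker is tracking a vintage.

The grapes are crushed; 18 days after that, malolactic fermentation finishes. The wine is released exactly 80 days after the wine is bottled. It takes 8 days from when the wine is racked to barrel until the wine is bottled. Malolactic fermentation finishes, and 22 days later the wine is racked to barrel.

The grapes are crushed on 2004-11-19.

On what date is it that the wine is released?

2005-03-27

The grapes are crushed: Nov 19, 2004.
Malolactic fermentation finishes: Nov 19, 2004 + 18 days = Dec 7, 2004.
The wine is racked to barrel: Dec 7, 2004 + 22 days = Dec 29, 2004.
The wine is bottled: Dec 29, 2004 + 8 days = Jan 6, 2005.
The wine is released: Jan 6, 2005 + 80 days = Mar 27, 2005.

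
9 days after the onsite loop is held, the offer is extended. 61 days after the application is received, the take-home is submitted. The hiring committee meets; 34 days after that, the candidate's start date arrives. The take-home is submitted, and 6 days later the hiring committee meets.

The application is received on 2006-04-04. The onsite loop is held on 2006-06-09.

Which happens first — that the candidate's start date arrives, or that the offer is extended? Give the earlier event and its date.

The offer is extended — 2006-06-18

The application is received: Apr 4, 2006.
The take-home is submitted: Apr 4, 2006 + 61 days = Jun 4, 2006.
The hiring committee meets: Jun 4, 2006 + 6 days = Jun 10, 2006.
The candidate's start date arrives: Jun 10, 2006 + 34 days = Jul 14, 2006.
The onsite loop is held: Jun 9, 2006.
The offer is extended: Jun 9, 2006 + 9 days = Jun 18, 2006.
Comparing: the candidate's start date arrives on Jul 14, 2006 vs the offer is extended on Jun 18, 2006. Earlier: the offer is extended.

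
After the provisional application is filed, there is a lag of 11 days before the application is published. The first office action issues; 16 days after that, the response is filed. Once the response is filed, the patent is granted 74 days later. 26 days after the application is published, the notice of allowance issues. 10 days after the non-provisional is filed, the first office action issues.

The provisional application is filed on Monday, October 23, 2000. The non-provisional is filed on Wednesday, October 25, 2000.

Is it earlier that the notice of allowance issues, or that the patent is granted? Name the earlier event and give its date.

The provisional application is filed: Oct 23, 2000.
The application is published: Oct 23, 2000 + 11 days = Nov 3, 2000.
The notice of allowance issues: Nov 3, 2000 + 26 days = Nov 29, 2000.
The non-provisional is filed: Oct 25, 2000.
The first office action issues: Oct 25, 2000 + 10 days = Nov 4, 2000.
The response is filed: Nov 4, 2000 + 16 days = Nov 20, 2000.
The patent is granted: Nov 20, 2000 + 74 days = Feb 2, 2001.
Comparing: the notice of allowance issues on Nov 29, 2000 vs the patent is granted on Feb 2, 2001. Earlier: the notice of allowance issues.

The notice of allowance issues — Wednesday, November 29, 2000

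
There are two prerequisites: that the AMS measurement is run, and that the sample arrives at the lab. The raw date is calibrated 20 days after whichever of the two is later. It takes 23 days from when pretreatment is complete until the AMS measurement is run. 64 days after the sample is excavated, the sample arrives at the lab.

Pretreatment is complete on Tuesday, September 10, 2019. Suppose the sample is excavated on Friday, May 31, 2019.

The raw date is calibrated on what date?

Wednesday, October 23, 2019

Pretreatment is complete: Sep 10, 2019.
The AMS measurement is run: Sep 10, 2019 + 23 days = Oct 3, 2019.
The sample is excavated: May 31, 2019.
The sample arrives at the lab: May 31, 2019 + 64 days = Aug 3, 2019.
Both prerequisites met — the AMS measurement is run (Oct 3, 2019), the sample arrives at the lab (Aug 3, 2019); the later is Oct 3, 2019.
The raw date is calibrated: Oct 3, 2019 + 20 days = Oct 23, 2019.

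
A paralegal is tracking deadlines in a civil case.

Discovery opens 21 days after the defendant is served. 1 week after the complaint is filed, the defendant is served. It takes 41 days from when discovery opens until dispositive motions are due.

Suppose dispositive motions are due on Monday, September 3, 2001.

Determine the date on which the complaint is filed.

Tuesday, June 26, 2001

Dispositive motions are due: Sep 3, 2001.
Discovery opens: Sep 3, 2001 − 41 days = Jul 24, 2001.
The defendant is served: Jul 24, 2001 − 21 days = Jul 3, 2001.
The complaint is filed: Jul 3, 2001 − 1 week = Jun 26, 2001.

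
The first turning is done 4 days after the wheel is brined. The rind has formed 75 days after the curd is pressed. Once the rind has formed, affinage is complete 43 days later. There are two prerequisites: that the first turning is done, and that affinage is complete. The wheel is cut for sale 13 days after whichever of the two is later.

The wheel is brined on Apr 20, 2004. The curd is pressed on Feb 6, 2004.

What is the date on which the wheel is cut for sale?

The wheel is brined: Apr 20, 2004.
The first turning is done: Apr 20, 2004 + 4 days = Apr 24, 2004.
The curd is pressed: Feb 6, 2004.
The rind has formed: Feb 6, 2004 + 75 days = Apr 21, 2004.
Affinage is complete: Apr 21, 2004 + 43 days = Jun 3, 2004.
Both prerequisites met — the first turning is done (Apr 24, 2004), affinage is complete (Jun 3, 2004); the later is Jun 3, 2004.
The wheel is cut for sale: Jun 3, 2004 + 13 days = Jun 16, 2004.

Jun 16, 2004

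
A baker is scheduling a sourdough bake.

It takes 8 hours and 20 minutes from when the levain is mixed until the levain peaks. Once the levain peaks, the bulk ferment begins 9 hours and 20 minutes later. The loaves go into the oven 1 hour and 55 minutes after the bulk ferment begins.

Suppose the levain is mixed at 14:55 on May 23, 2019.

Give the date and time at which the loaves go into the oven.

The levain is mixed: 14:55 May 23, 2019.
The levain peaks: 14:55 May 23, 2019 + 8h20m = 23:15 May 23, 2019.
The bulk ferment begins: 23:15 May 23, 2019 + 9h20m = 08:35 May 24, 2019.
The loaves go into the oven: 08:35 May 24, 2019 + 1h55m = 10:30 May 24, 2019.

10:30 on May 24, 2019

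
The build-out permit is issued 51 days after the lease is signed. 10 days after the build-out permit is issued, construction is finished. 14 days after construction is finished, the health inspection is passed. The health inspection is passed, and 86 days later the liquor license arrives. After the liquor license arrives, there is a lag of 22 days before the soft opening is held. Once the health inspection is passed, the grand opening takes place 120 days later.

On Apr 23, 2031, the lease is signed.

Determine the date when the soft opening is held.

Oct 23, 2031

The lease is signed: Apr 23, 2031.
The build-out permit is issued: Apr 23, 2031 + 51 days = Jun 13, 2031.
Construction is finished: Jun 13, 2031 + 10 days = Jun 23, 2031.
The health inspection is passed: Jun 23, 2031 + 14 days = Jul 7, 2031.
The liquor license arrives: Jul 7, 2031 + 86 days = Oct 1, 2031.
The soft opening is held: Oct 1, 2031 + 22 days = Oct 23, 2031.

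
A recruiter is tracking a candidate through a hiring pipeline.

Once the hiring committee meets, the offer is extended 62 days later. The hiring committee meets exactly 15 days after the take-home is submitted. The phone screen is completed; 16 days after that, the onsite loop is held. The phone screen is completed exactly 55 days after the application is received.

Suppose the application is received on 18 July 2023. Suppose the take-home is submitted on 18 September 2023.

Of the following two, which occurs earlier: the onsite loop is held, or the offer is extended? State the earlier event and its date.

The application is received: Jul 18, 2023.
The phone screen is completed: Jul 18, 2023 + 55 days = Sep 11, 2023.
The onsite loop is held: Sep 11, 2023 + 16 days = Sep 27, 2023.
The take-home is submitted: Sep 18, 2023.
The hiring committee meets: Sep 18, 2023 + 15 days = Oct 3, 2023.
The offer is extended: Oct 3, 2023 + 62 days = Dec 4, 2023.
Comparing: the onsite loop is held on Sep 27, 2023 vs the offer is extended on Dec 4, 2023. Earlier: the onsite loop is held.

The onsite loop is held — 27 September 2023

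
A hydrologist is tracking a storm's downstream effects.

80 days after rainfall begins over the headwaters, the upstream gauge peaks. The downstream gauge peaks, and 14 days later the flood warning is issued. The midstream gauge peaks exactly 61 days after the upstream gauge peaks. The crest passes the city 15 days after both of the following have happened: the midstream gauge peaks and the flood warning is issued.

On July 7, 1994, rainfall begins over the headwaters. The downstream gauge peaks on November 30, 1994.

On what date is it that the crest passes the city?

December 29, 1994

Rainfall begins over the headwaters: Jul 7, 1994.
The upstream gauge peaks: Jul 7, 1994 + 80 days = Sep 25, 1994.
The midstream gauge peaks: Sep 25, 1994 + 61 days = Nov 25, 1994.
The downstream gauge peaks: Nov 30, 1994.
The flood warning is issued: Nov 30, 1994 + 14 days = Dec 14, 1994.
Both prerequisites met — the midstream gauge peaks (Nov 25, 1994), the flood warning is issued (Dec 14, 1994); the later is Dec 14, 1994.
The crest passes the city: Dec 14, 1994 + 15 days = Dec 29, 1994.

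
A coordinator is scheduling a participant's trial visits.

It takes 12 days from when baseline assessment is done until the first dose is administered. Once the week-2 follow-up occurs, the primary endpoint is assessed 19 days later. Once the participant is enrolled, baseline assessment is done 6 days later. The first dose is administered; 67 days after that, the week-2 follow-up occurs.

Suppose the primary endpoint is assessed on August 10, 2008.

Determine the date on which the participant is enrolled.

April 28, 2008

The primary endpoint is assessed: Aug 10, 2008.
The week-2 follow-up occurs: Aug 10, 2008 − 19 days = Jul 22, 2008.
The first dose is administered: Jul 22, 2008 − 67 days = May 16, 2008.
Baseline assessment is done: May 16, 2008 − 12 days = May 4, 2008.
The participant is enrolled: May 4, 2008 − 6 days = Apr 28, 2008.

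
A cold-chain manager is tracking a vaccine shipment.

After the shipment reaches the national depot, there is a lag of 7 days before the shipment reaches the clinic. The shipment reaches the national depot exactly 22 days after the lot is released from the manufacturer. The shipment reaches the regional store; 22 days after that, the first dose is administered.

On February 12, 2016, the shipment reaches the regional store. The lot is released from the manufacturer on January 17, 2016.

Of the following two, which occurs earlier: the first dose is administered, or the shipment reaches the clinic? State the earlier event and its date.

The shipment reaches the regional store: Feb 12, 2016.
The first dose is administered: Feb 12, 2016 + 22 days = Mar 5, 2016.
The lot is released from the manufacturer: Jan 17, 2016.
The shipment reaches the national depot: Jan 17, 2016 + 22 days = Feb 8, 2016.
The shipment reaches the clinic: Feb 8, 2016 + 7 days = Feb 15, 2016.
Comparing: the first dose is administered on Mar 5, 2016 vs the shipment reaches the clinic on Feb 15, 2016. Earlier: the shipment reaches the clinic.

The shipment reaches the clinic — February 15, 2016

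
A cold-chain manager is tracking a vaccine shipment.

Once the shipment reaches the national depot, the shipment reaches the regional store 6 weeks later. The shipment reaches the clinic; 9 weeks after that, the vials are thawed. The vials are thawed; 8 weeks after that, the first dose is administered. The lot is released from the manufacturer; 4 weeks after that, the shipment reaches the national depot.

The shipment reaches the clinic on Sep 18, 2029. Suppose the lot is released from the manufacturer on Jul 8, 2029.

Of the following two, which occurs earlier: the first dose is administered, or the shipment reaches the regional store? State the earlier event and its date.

The shipment reaches the clinic: Sep 18, 2029.
The vials are thawed: Sep 18, 2029 + 9 weeks = Nov 20, 2029.
The first dose is administered: Nov 20, 2029 + 8 weeks = Jan 15, 2030.
The lot is released from the manufacturer: Jul 8, 2029.
The shipment reaches the national depot: Jul 8, 2029 + 4 weeks = Aug 5, 2029.
The shipment reaches the regional store: Aug 5, 2029 + 6 weeks = Sep 16, 2029.
Comparing: the first dose is administered on Jan 15, 2030 vs the shipment reaches the regional store on Sep 16, 2029. Earlier: the shipment reaches the regional store.

The shipment reaches the regional store — Sep 16, 2029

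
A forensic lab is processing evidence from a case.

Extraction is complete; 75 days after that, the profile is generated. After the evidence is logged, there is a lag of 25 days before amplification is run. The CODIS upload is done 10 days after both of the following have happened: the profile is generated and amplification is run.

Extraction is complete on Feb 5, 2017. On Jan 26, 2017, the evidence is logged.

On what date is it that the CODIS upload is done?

Extraction is complete: Feb 5, 2017.
The profile is generated: Feb 5, 2017 + 75 days = Apr 21, 2017.
The evidence is logged: Jan 26, 2017.
Amplification is run: Jan 26, 2017 + 25 days = Feb 20, 2017.
Both prerequisites met — the profile is generated (Apr 21, 2017), amplification is run (Feb 20, 2017); the later is Apr 21, 2017.
The CODIS upload is done: Apr 21, 2017 + 10 days = May 1, 2017.

May 1, 2017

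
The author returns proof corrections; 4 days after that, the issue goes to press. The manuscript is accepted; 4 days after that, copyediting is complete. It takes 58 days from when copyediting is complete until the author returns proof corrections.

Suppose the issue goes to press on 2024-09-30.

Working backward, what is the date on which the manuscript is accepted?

2024-07-26

The issue goes to press: Sep 30, 2024.
The author returns proof corrections: Sep 30, 2024 − 4 days = Sep 26, 2024.
Copyediting is complete: Sep 26, 2024 − 58 days = Jul 30, 2024.
The manuscript is accepted: Jul 30, 2024 − 4 days = Jul 26, 2024.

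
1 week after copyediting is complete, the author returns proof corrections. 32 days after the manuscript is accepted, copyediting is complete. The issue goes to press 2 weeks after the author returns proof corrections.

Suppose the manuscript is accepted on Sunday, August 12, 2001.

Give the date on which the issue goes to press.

Thursday, October 4, 2001

The manuscript is accepted: Aug 12, 2001.
Copyediting is complete: Aug 12, 2001 + 32 days = Sep 13, 2001.
The author returns proof corrections: Sep 13, 2001 + 1 week = Sep 20, 2001.
The issue goes to press: Sep 20, 2001 + 2 weeks = Oct 4, 2001.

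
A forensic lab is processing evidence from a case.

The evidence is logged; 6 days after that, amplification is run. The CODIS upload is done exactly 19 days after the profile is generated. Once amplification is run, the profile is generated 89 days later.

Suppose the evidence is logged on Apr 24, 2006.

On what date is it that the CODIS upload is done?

Aug 16, 2006

The evidence is logged: Apr 24, 2006.
Amplification is run: Apr 24, 2006 + 6 days = Apr 30, 2006.
The profile is generated: Apr 30, 2006 + 89 days = Jul 28, 2006.
The CODIS upload is done: Jul 28, 2006 + 19 days = Aug 16, 2006.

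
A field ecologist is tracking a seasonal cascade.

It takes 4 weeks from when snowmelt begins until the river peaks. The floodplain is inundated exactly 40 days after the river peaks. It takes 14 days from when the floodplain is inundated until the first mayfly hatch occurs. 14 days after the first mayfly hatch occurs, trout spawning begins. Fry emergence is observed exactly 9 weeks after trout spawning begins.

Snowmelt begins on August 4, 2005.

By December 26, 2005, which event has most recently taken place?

Trout spawning begins

Snowmelt begins: Aug 4, 2005.
The river peaks: Aug 4, 2005 + 4 weeks = Sep 1, 2005.
The floodplain is inundated: Sep 1, 2005 + 40 days = Oct 11, 2005.
The first mayfly hatch occurs: Oct 11, 2005 + 14 days = Oct 25, 2005.
Trout spawning begins: Oct 25, 2005 + 14 days = Nov 8, 2005.
Fry emergence is observed: Nov 8, 2005 + 9 weeks = Jan 10, 2006.
Dec 26, 2005 falls between when trout spawning begins (Nov 8, 2005) and when fry emergence is observed (Jan 10, 2006).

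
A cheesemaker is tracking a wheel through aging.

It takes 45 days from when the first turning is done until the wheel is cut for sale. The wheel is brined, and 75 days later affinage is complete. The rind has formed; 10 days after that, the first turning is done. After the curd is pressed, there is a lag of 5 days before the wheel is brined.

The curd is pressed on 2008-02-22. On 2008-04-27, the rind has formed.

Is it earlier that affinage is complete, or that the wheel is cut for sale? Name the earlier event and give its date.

The curd is pressed: Feb 22, 2008.
The wheel is brined: Feb 22, 2008 + 5 days = Feb 27, 2008.
Affinage is complete: Feb 27, 2008 + 75 days = May 12, 2008.
The rind has formed: Apr 27, 2008.
The first turning is done: Apr 27, 2008 + 10 days = May 7, 2008.
The wheel is cut for sale: May 7, 2008 + 45 days = Jun 21, 2008.
Comparing: affinage is complete on May 12, 2008 vs the wheel is cut for sale on Jun 21, 2008. Earlier: affinage is complete.

Affinage is complete — 2008-05-12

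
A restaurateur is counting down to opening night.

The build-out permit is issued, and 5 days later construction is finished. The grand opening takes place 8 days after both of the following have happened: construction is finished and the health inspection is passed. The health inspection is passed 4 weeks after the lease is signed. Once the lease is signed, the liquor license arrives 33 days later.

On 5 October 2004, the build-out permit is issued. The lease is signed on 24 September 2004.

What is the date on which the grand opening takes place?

30 October 2004

The build-out permit is issued: Oct 5, 2004.
Construction is finished: Oct 5, 2004 + 5 days = Oct 10, 2004.
The lease is signed: Sep 24, 2004.
The health inspection is passed: Sep 24, 2004 + 4 weeks = Oct 22, 2004.
Both prerequisites met — construction is finished (Oct 10, 2004), the health inspection is passed (Oct 22, 2004); the later is Oct 22, 2004.
The grand opening takes place: Oct 22, 2004 + 8 days = Oct 30, 2004.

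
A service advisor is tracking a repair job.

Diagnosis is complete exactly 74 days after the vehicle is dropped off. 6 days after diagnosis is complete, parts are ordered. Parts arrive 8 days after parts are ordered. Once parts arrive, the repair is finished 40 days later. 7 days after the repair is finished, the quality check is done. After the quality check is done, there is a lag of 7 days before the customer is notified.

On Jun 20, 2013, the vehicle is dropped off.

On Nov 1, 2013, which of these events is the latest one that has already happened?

The vehicle is dropped off: Jun 20, 2013.
Diagnosis is complete: Jun 20, 2013 + 74 days = Sep 2, 2013.
Parts are ordered: Sep 2, 2013 + 6 days = Sep 8, 2013.
Parts arrive: Sep 8, 2013 + 8 days = Sep 16, 2013.
The repair is finished: Sep 16, 2013 + 40 days = Oct 26, 2013.
The quality check is done: Oct 26, 2013 + 7 days = Nov 2, 2013.
The customer is notified: Nov 2, 2013 + 7 days = Nov 9, 2013.
Nov 1, 2013 falls between when the repair is finished (Oct 26, 2013) and when the quality check is done (Nov 2, 2013).

The repair is finished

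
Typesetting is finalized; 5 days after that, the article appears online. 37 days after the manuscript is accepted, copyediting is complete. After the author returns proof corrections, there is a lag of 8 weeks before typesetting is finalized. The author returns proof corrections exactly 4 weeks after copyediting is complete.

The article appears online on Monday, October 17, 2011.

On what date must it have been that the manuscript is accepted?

Monday, June 13, 2011

The article appears online: Oct 17, 2011.
Typesetting is finalized: Oct 17, 2011 − 5 days = Oct 12, 2011.
The author returns proof corrections: Oct 12, 2011 − 8 weeks = Aug 17, 2011.
Copyediting is complete: Aug 17, 2011 − 4 weeks = Jul 20, 2011.
The manuscript is accepted: Jul 20, 2011 − 37 days = Jun 13, 2011.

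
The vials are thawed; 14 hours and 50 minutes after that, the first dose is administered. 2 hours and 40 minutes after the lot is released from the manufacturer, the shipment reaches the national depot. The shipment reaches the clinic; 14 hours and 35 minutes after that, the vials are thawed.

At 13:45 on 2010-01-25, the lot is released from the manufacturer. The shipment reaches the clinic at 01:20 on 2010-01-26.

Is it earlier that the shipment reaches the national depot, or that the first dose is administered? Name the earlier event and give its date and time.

The lot is released from the manufacturer: 13:45 Jan 25, 2010.
The shipment reaches the national depot: 13:45 Jan 25, 2010 + 2h40m = 16:25 Jan 25, 2010.
The shipment reaches the clinic: 01:20 Jan 26, 2010.
The vials are thawed: 01:20 Jan 26, 2010 + 14h35m = 15:55 Jan 26, 2010.
The first dose is administered: 15:55 Jan 26, 2010 + 14h50m = 06:45 Jan 27, 2010.
Comparing: the shipment reaches the national depot at 16:25 Jan 25, 2010 vs the first dose is administered at 06:45 Jan 27, 2010. Earlier: the shipment reaches the national depot.

The shipment reaches the national depot — 16:25 on 2010-01-25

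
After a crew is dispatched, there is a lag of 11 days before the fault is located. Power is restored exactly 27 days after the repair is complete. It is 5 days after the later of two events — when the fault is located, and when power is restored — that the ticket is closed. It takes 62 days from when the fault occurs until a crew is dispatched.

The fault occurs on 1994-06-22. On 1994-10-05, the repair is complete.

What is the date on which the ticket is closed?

1994-11-06

The fault occurs: Jun 22, 1994.
A crew is dispatched: Jun 22, 1994 + 62 days = Aug 23, 1994.
The fault is located: Aug 23, 1994 + 11 days = Sep 3, 1994.
The repair is complete: Oct 5, 1994.
Power is restored: Oct 5, 1994 + 27 days = Nov 1, 1994.
Both prerequisites met — the fault is located (Sep 3, 1994), power is restored (Nov 1, 1994); the later is Nov 1, 1994.
The ticket is closed: Nov 1, 1994 + 5 days = Nov 6, 1994.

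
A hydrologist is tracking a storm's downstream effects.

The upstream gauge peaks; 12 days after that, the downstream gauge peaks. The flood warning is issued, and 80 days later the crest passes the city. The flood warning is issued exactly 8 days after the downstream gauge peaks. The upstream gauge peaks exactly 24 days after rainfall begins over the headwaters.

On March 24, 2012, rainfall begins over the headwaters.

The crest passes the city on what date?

July 26, 2012

Rainfall begins over the headwaters: Mar 24, 2012.
The upstream gauge peaks: Mar 24, 2012 + 24 days = Apr 17, 2012.
The downstream gauge peaks: Apr 17, 2012 + 12 days = Apr 29, 2012.
The flood warning is issued: Apr 29, 2012 + 8 days = May 7, 2012.
The crest passes the city: May 7, 2012 + 80 days = Jul 26, 2012.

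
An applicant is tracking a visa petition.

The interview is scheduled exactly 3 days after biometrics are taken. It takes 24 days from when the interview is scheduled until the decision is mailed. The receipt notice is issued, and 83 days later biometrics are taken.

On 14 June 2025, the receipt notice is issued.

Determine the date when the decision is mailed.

The receipt notice is issued: Jun 14, 2025.
Biometrics are taken: Jun 14, 2025 + 83 days = Sep 5, 2025.
The interview is scheduled: Sep 5, 2025 + 3 days = Sep 8, 2025.
The decision is mailed: Sep 8, 2025 + 24 days = Oct 2, 2025.

2 October 2025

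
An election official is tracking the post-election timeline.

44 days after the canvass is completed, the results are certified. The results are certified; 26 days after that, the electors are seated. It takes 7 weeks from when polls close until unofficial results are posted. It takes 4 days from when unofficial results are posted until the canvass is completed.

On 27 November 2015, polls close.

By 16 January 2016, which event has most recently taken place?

Unofficial results are posted

Polls close: Nov 27, 2015.
Unofficial results are posted: Nov 27, 2015 + 7 weeks = Jan 15, 2016.
The canvass is completed: Jan 15, 2016 + 4 days = Jan 19, 2016.
The results are certified: Jan 19, 2016 + 44 days = Mar 3, 2016.
The electors are seated: Mar 3, 2016 + 26 days = Mar 29, 2016.
Jan 16, 2016 falls between when unofficial results are posted (Jan 15, 2016) and when the canvass is completed (Jan 19, 2016).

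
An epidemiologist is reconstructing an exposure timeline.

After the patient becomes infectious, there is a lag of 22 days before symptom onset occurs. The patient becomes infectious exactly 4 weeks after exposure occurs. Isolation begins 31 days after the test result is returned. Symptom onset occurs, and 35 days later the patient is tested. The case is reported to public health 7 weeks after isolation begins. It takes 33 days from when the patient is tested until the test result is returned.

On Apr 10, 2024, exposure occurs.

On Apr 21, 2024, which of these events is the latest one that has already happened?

Exposure occurs: Apr 10, 2024.
The patient becomes infectious: Apr 10, 2024 + 4 weeks = May 8, 2024.
Symptom onset occurs: May 8, 2024 + 22 days = May 30, 2024.
The patient is tested: May 30, 2024 + 35 days = Jul 4, 2024.
The test result is returned: Jul 4, 2024 + 33 days = Aug 6, 2024.
Isolation begins: Aug 6, 2024 + 31 days = Sep 6, 2024.
The case is reported to public health: Sep 6, 2024 + 7 weeks = Oct 25, 2024.
Apr 21, 2024 falls between when exposure occurs (Apr 10, 2024) and when the patient becomes infectious (May 8, 2024).

Exposure occurs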